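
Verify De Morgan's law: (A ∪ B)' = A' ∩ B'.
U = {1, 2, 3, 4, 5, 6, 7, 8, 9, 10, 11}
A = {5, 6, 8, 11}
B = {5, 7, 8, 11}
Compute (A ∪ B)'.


U = {1, 2, 3, 4, 5, 6, 7, 8, 9, 10, 11}
A = {5, 6, 8, 11}, B = {5, 7, 8, 11}
A ∪ B = {5, 6, 7, 8, 11}
(A ∪ B)' = U \ (A ∪ B) = {1, 2, 3, 4, 9, 10}
Verification via A' ∩ B': A' = {1, 2, 3, 4, 7, 9, 10}, B' = {1, 2, 3, 4, 6, 9, 10}
A' ∩ B' = {1, 2, 3, 4, 9, 10} ✓

{1, 2, 3, 4, 9, 10}


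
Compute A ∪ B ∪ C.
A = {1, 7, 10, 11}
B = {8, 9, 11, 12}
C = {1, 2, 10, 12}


Set A = {1, 7, 10, 11}
Set B = {8, 9, 11, 12}
Set C = {1, 2, 10, 12}
First, A ∪ B = {1, 7, 8, 9, 10, 11, 12}
Then, (A ∪ B) ∪ C = {1, 2, 7, 8, 9, 10, 11, 12}

{1, 2, 7, 8, 9, 10, 11, 12}


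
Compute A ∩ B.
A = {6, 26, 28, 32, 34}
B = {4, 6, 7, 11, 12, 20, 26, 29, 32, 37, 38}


Set A = {6, 26, 28, 32, 34}
Set B = {4, 6, 7, 11, 12, 20, 26, 29, 32, 37, 38}
A ∩ B includes only elements in both sets.
Check each element of A against B:
6 ✓, 26 ✓, 28 ✗, 32 ✓, 34 ✗
A ∩ B = {6, 26, 32}

{6, 26, 32}


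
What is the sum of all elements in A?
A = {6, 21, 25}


Set A = {6, 21, 25}
Sum = 6 + 21 + 25 = 52

52


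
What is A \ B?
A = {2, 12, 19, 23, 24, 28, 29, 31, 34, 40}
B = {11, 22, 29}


Set A = {2, 12, 19, 23, 24, 28, 29, 31, 34, 40}
Set B = {11, 22, 29}
A \ B includes elements in A that are not in B.
Check each element of A:
2 (not in B, keep), 12 (not in B, keep), 19 (not in B, keep), 23 (not in B, keep), 24 (not in B, keep), 28 (not in B, keep), 29 (in B, remove), 31 (not in B, keep), 34 (not in B, keep), 40 (not in B, keep)
A \ B = {2, 12, 19, 23, 24, 28, 31, 34, 40}

{2, 12, 19, 23, 24, 28, 31, 34, 40}


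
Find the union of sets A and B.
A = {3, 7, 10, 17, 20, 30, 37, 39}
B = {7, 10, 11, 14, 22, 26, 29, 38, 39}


Set A = {3, 7, 10, 17, 20, 30, 37, 39}
Set B = {7, 10, 11, 14, 22, 26, 29, 38, 39}
A ∪ B includes all elements in either set.
Elements from A: {3, 7, 10, 17, 20, 30, 37, 39}
Elements from B not already included: {11, 14, 22, 26, 29, 38}
A ∪ B = {3, 7, 10, 11, 14, 17, 20, 22, 26, 29, 30, 37, 38, 39}

{3, 7, 10, 11, 14, 17, 20, 22, 26, 29, 30, 37, 38, 39}


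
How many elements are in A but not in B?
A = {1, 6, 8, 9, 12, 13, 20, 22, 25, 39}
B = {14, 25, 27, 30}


Set A = {1, 6, 8, 9, 12, 13, 20, 22, 25, 39}
Set B = {14, 25, 27, 30}
A \ B = {1, 6, 8, 9, 12, 13, 20, 22, 39}
|A \ B| = 9

9


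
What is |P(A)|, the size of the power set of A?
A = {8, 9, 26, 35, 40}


Set A = {8, 9, 26, 35, 40}
|A| = 5
The power set P(A) contains all subsets of A.
|P(A)| = 2^|A| = 2^5 = 32

32


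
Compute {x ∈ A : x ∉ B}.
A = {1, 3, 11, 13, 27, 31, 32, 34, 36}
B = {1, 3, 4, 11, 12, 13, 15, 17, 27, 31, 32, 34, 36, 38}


Set A = {1, 3, 11, 13, 27, 31, 32, 34, 36}
Set B = {1, 3, 4, 11, 12, 13, 15, 17, 27, 31, 32, 34, 36, 38}
Check each element of A against B:
1 ∈ B, 3 ∈ B, 11 ∈ B, 13 ∈ B, 27 ∈ B, 31 ∈ B, 32 ∈ B, 34 ∈ B, 36 ∈ B
Elements of A not in B: {}

{}


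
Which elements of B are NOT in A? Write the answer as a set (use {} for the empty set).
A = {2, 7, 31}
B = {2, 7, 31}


Set A = {2, 7, 31}
Set B = {2, 7, 31}
Check each element of B against A:
2 ∈ A, 7 ∈ A, 31 ∈ A
Elements of B not in A: {}

{}


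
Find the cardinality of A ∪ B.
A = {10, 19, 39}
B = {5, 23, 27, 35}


Set A = {10, 19, 39}, |A| = 3
Set B = {5, 23, 27, 35}, |B| = 4
A ∩ B = {}, |A ∩ B| = 0
|A ∪ B| = |A| + |B| - |A ∩ B| = 3 + 4 - 0 = 7

7


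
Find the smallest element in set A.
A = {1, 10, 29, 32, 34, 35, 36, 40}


Set A = {1, 10, 29, 32, 34, 35, 36, 40}
Elements in ascending order: 1, 10, 29, 32, 34, 35, 36, 40
The smallest element is 1.

1


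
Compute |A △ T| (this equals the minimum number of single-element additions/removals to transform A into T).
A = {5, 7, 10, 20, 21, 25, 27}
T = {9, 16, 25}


Set A = {5, 7, 10, 20, 21, 25, 27}
Set T = {9, 16, 25}
Elements to remove from A (in A, not in T): {5, 7, 10, 20, 21, 27} → 6 removals
Elements to add to A (in T, not in A): {9, 16} → 2 additions
Total edits = 6 + 2 = 8

8


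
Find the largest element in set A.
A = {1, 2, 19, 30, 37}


Set A = {1, 2, 19, 30, 37}
Elements in ascending order: 1, 2, 19, 30, 37
The largest element is 37.

37


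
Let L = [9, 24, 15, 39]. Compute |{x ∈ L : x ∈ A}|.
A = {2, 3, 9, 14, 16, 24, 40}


Set A = {2, 3, 9, 14, 16, 24, 40}
Candidates: [9, 24, 15, 39]
Check each candidate:
9 ∈ A, 24 ∈ A, 15 ∉ A, 39 ∉ A
Count of candidates in A: 2

2


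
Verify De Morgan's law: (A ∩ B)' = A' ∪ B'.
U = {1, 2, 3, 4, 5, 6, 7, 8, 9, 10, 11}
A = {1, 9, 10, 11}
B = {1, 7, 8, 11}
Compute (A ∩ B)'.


U = {1, 2, 3, 4, 5, 6, 7, 8, 9, 10, 11}
A = {1, 9, 10, 11}, B = {1, 7, 8, 11}
A ∩ B = {1, 11}
(A ∩ B)' = U \ (A ∩ B) = {2, 3, 4, 5, 6, 7, 8, 9, 10}
Verification via A' ∪ B': A' = {2, 3, 4, 5, 6, 7, 8}, B' = {2, 3, 4, 5, 6, 9, 10}
A' ∪ B' = {2, 3, 4, 5, 6, 7, 8, 9, 10} ✓

{2, 3, 4, 5, 6, 7, 8, 9, 10}


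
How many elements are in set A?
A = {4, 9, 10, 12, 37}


Set A = {4, 9, 10, 12, 37}
Listing elements: 4, 9, 10, 12, 37
Counting: 5 elements
|A| = 5

5


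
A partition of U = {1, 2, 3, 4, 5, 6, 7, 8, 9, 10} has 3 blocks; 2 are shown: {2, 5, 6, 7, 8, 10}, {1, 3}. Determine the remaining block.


U = {1, 2, 3, 4, 5, 6, 7, 8, 9, 10}
Shown blocks: {2, 5, 6, 7, 8, 10}, {1, 3}
A partition's blocks are pairwise disjoint and cover U, so the missing block = U \ (union of shown blocks).
Union of shown blocks: {1, 2, 3, 5, 6, 7, 8, 10}
Missing block = U \ (union) = {4, 9}

{4, 9}


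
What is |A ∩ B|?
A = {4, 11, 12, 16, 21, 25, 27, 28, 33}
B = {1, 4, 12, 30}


Set A = {4, 11, 12, 16, 21, 25, 27, 28, 33}
Set B = {1, 4, 12, 30}
A ∩ B = {4, 12}
|A ∩ B| = 2

2


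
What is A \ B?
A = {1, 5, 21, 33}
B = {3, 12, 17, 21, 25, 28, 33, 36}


Set A = {1, 5, 21, 33}
Set B = {3, 12, 17, 21, 25, 28, 33, 36}
A \ B includes elements in A that are not in B.
Check each element of A:
1 (not in B, keep), 5 (not in B, keep), 21 (in B, remove), 33 (in B, remove)
A \ B = {1, 5}

{1, 5}


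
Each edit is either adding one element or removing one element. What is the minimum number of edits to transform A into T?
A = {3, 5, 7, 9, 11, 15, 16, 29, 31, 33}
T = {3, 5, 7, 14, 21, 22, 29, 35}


Set A = {3, 5, 7, 9, 11, 15, 16, 29, 31, 33}
Set T = {3, 5, 7, 14, 21, 22, 29, 35}
Elements to remove from A (in A, not in T): {9, 11, 15, 16, 31, 33} → 6 removals
Elements to add to A (in T, not in A): {14, 21, 22, 35} → 4 additions
Total edits = 6 + 4 = 10

10


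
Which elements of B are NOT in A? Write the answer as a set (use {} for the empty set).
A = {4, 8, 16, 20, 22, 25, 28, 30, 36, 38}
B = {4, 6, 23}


Set A = {4, 8, 16, 20, 22, 25, 28, 30, 36, 38}
Set B = {4, 6, 23}
Check each element of B against A:
4 ∈ A, 6 ∉ A (include), 23 ∉ A (include)
Elements of B not in A: {6, 23}

{6, 23}


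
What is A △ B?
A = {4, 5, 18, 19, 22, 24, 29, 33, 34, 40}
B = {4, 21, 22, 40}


Set A = {4, 5, 18, 19, 22, 24, 29, 33, 34, 40}
Set B = {4, 21, 22, 40}
A △ B = (A \ B) ∪ (B \ A)
Elements in A but not B: {5, 18, 19, 24, 29, 33, 34}
Elements in B but not A: {21}
A △ B = {5, 18, 19, 21, 24, 29, 33, 34}

{5, 18, 19, 21, 24, 29, 33, 34}


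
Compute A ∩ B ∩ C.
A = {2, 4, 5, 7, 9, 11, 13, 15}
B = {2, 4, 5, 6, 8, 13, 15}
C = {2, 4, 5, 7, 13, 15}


Set A = {2, 4, 5, 7, 9, 11, 13, 15}
Set B = {2, 4, 5, 6, 8, 13, 15}
Set C = {2, 4, 5, 7, 13, 15}
First, A ∩ B = {2, 4, 5, 13, 15}
Then, (A ∩ B) ∩ C = {2, 4, 5, 13, 15}

{2, 4, 5, 13, 15}


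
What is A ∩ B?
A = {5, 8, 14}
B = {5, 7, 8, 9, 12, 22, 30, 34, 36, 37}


Set A = {5, 8, 14}
Set B = {5, 7, 8, 9, 12, 22, 30, 34, 36, 37}
A ∩ B includes only elements in both sets.
Check each element of A against B:
5 ✓, 8 ✓, 14 ✗
A ∩ B = {5, 8}

{5, 8}


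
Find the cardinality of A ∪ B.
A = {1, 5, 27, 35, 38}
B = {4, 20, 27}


Set A = {1, 5, 27, 35, 38}, |A| = 5
Set B = {4, 20, 27}, |B| = 3
A ∩ B = {27}, |A ∩ B| = 1
|A ∪ B| = |A| + |B| - |A ∩ B| = 5 + 3 - 1 = 7

7


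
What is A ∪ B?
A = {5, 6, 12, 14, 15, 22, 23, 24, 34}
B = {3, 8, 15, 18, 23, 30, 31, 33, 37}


Set A = {5, 6, 12, 14, 15, 22, 23, 24, 34}
Set B = {3, 8, 15, 18, 23, 30, 31, 33, 37}
A ∪ B includes all elements in either set.
Elements from A: {5, 6, 12, 14, 15, 22, 23, 24, 34}
Elements from B not already included: {3, 8, 18, 30, 31, 33, 37}
A ∪ B = {3, 5, 6, 8, 12, 14, 15, 18, 22, 23, 24, 30, 31, 33, 34, 37}

{3, 5, 6, 8, 12, 14, 15, 18, 22, 23, 24, 30, 31, 33, 34, 37}


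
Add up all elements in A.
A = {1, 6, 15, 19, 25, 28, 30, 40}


Set A = {1, 6, 15, 19, 25, 28, 30, 40}
Sum = 1 + 6 + 15 + 19 + 25 + 28 + 30 + 40 = 164

164


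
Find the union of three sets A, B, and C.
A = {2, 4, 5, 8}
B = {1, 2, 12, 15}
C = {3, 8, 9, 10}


Set A = {2, 4, 5, 8}
Set B = {1, 2, 12, 15}
Set C = {3, 8, 9, 10}
First, A ∪ B = {1, 2, 4, 5, 8, 12, 15}
Then, (A ∪ B) ∪ C = {1, 2, 3, 4, 5, 8, 9, 10, 12, 15}

{1, 2, 3, 4, 5, 8, 9, 10, 12, 15}


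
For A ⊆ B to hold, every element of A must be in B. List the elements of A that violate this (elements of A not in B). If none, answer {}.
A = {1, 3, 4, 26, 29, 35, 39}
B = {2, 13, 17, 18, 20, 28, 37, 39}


Set A = {1, 3, 4, 26, 29, 35, 39}
Set B = {2, 13, 17, 18, 20, 28, 37, 39}
Check each element of A against B:
1 ∉ B (include), 3 ∉ B (include), 4 ∉ B (include), 26 ∉ B (include), 29 ∉ B (include), 35 ∉ B (include), 39 ∈ B
Elements of A not in B: {1, 3, 4, 26, 29, 35}

{1, 3, 4, 26, 29, 35}


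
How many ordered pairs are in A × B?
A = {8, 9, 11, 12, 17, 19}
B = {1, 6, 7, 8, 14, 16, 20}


Set A = {8, 9, 11, 12, 17, 19} has 6 elements.
Set B = {1, 6, 7, 8, 14, 16, 20} has 7 elements.
|A × B| = |A| × |B| = 6 × 7 = 42

42


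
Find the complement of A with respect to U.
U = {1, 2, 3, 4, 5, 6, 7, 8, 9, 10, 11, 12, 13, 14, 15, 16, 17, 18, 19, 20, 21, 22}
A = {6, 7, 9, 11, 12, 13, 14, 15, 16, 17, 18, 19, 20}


Universal set U = {1, 2, 3, 4, 5, 6, 7, 8, 9, 10, 11, 12, 13, 14, 15, 16, 17, 18, 19, 20, 21, 22}
Set A = {6, 7, 9, 11, 12, 13, 14, 15, 16, 17, 18, 19, 20}
A' = U \ A = elements in U but not in A
Checking each element of U:
1 (not in A, include), 2 (not in A, include), 3 (not in A, include), 4 (not in A, include), 5 (not in A, include), 6 (in A, exclude), 7 (in A, exclude), 8 (not in A, include), 9 (in A, exclude), 10 (not in A, include), 11 (in A, exclude), 12 (in A, exclude), 13 (in A, exclude), 14 (in A, exclude), 15 (in A, exclude), 16 (in A, exclude), 17 (in A, exclude), 18 (in A, exclude), 19 (in A, exclude), 20 (in A, exclude), 21 (not in A, include), 22 (not in A, include)
A' = {1, 2, 3, 4, 5, 8, 10, 21, 22}

{1, 2, 3, 4, 5, 8, 10, 21, 22}


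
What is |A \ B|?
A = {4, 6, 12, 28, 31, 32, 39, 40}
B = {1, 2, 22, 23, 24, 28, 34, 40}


Set A = {4, 6, 12, 28, 31, 32, 39, 40}
Set B = {1, 2, 22, 23, 24, 28, 34, 40}
A \ B = {4, 6, 12, 31, 32, 39}
|A \ B| = 6

6


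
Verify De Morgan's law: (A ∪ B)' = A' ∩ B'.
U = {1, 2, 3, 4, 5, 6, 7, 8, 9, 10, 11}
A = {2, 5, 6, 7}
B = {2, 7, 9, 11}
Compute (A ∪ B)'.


U = {1, 2, 3, 4, 5, 6, 7, 8, 9, 10, 11}
A = {2, 5, 6, 7}, B = {2, 7, 9, 11}
A ∪ B = {2, 5, 6, 7, 9, 11}
(A ∪ B)' = U \ (A ∪ B) = {1, 3, 4, 8, 10}
Verification via A' ∩ B': A' = {1, 3, 4, 8, 9, 10, 11}, B' = {1, 3, 4, 5, 6, 8, 10}
A' ∩ B' = {1, 3, 4, 8, 10} ✓

{1, 3, 4, 8, 10}


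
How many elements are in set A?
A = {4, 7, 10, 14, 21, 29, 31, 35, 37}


Set A = {4, 7, 10, 14, 21, 29, 31, 35, 37}
Listing elements: 4, 7, 10, 14, 21, 29, 31, 35, 37
Counting: 9 elements
|A| = 9

9


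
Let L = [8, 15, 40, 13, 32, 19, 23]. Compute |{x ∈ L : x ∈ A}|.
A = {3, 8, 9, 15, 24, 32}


Set A = {3, 8, 9, 15, 24, 32}
Candidates: [8, 15, 40, 13, 32, 19, 23]
Check each candidate:
8 ∈ A, 15 ∈ A, 40 ∉ A, 13 ∉ A, 32 ∈ A, 19 ∉ A, 23 ∉ A
Count of candidates in A: 3

3


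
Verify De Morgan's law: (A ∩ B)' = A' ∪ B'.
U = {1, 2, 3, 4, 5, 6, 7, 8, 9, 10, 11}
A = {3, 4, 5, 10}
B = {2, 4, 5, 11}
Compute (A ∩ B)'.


U = {1, 2, 3, 4, 5, 6, 7, 8, 9, 10, 11}
A = {3, 4, 5, 10}, B = {2, 4, 5, 11}
A ∩ B = {4, 5}
(A ∩ B)' = U \ (A ∩ B) = {1, 2, 3, 6, 7, 8, 9, 10, 11}
Verification via A' ∪ B': A' = {1, 2, 6, 7, 8, 9, 11}, B' = {1, 3, 6, 7, 8, 9, 10}
A' ∪ B' = {1, 2, 3, 6, 7, 8, 9, 10, 11} ✓

{1, 2, 3, 6, 7, 8, 9, 10, 11}


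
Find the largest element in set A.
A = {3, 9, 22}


Set A = {3, 9, 22}
Elements in ascending order: 3, 9, 22
The largest element is 22.

22


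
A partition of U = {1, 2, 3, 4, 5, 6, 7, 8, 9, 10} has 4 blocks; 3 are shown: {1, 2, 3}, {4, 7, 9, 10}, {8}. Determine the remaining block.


U = {1, 2, 3, 4, 5, 6, 7, 8, 9, 10}
Shown blocks: {1, 2, 3}, {4, 7, 9, 10}, {8}
A partition's blocks are pairwise disjoint and cover U, so the missing block = U \ (union of shown blocks).
Union of shown blocks: {1, 2, 3, 4, 7, 8, 9, 10}
Missing block = U \ (union) = {5, 6}

{5, 6}


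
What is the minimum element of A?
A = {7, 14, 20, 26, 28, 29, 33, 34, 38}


Set A = {7, 14, 20, 26, 28, 29, 33, 34, 38}
Elements in ascending order: 7, 14, 20, 26, 28, 29, 33, 34, 38
The smallest element is 7.

7


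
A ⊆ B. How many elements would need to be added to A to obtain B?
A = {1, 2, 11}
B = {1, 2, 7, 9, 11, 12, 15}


Set A = {1, 2, 11}, |A| = 3
Set B = {1, 2, 7, 9, 11, 12, 15}, |B| = 7
Since A ⊆ B: B \ A = {7, 9, 12, 15}
|B| - |A| = 7 - 3 = 4

4


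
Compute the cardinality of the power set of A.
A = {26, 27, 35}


Set A = {26, 27, 35}
|A| = 3
The power set P(A) contains all subsets of A.
|P(A)| = 2^|A| = 2^3 = 8

8


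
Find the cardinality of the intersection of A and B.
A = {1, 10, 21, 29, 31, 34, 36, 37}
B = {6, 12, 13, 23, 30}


Set A = {1, 10, 21, 29, 31, 34, 36, 37}
Set B = {6, 12, 13, 23, 30}
A ∩ B = {}
|A ∩ B| = 0

0


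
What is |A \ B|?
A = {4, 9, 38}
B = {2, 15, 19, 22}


Set A = {4, 9, 38}
Set B = {2, 15, 19, 22}
A \ B = {4, 9, 38}
|A \ B| = 3

3


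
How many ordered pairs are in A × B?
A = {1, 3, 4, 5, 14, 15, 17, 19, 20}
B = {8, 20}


Set A = {1, 3, 4, 5, 14, 15, 17, 19, 20} has 9 elements.
Set B = {8, 20} has 2 elements.
|A × B| = |A| × |B| = 9 × 2 = 18

18


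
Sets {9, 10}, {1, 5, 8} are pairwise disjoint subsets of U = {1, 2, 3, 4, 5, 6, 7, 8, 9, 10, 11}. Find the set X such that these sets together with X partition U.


U = {1, 2, 3, 4, 5, 6, 7, 8, 9, 10, 11}
Shown blocks: {9, 10}, {1, 5, 8}
A partition's blocks are pairwise disjoint and cover U, so the missing block = U \ (union of shown blocks).
Union of shown blocks: {1, 5, 8, 9, 10}
Missing block = U \ (union) = {2, 3, 4, 6, 7, 11}

{2, 3, 4, 6, 7, 11}


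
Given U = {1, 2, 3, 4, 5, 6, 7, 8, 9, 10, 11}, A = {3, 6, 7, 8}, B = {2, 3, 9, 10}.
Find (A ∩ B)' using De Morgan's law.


U = {1, 2, 3, 4, 5, 6, 7, 8, 9, 10, 11}
A = {3, 6, 7, 8}, B = {2, 3, 9, 10}
A ∩ B = {3}
(A ∩ B)' = U \ (A ∩ B) = {1, 2, 4, 5, 6, 7, 8, 9, 10, 11}
Verification via A' ∪ B': A' = {1, 2, 4, 5, 9, 10, 11}, B' = {1, 4, 5, 6, 7, 8, 11}
A' ∪ B' = {1, 2, 4, 5, 6, 7, 8, 9, 10, 11} ✓

{1, 2, 4, 5, 6, 7, 8, 9, 10, 11}


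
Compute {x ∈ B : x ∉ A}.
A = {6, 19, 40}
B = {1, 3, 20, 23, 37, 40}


Set A = {6, 19, 40}
Set B = {1, 3, 20, 23, 37, 40}
Check each element of B against A:
1 ∉ A (include), 3 ∉ A (include), 20 ∉ A (include), 23 ∉ A (include), 37 ∉ A (include), 40 ∈ A
Elements of B not in A: {1, 3, 20, 23, 37}

{1, 3, 20, 23, 37}


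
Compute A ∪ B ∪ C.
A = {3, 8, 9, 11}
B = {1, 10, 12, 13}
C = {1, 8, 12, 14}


Set A = {3, 8, 9, 11}
Set B = {1, 10, 12, 13}
Set C = {1, 8, 12, 14}
First, A ∪ B = {1, 3, 8, 9, 10, 11, 12, 13}
Then, (A ∪ B) ∪ C = {1, 3, 8, 9, 10, 11, 12, 13, 14}

{1, 3, 8, 9, 10, 11, 12, 13, 14}


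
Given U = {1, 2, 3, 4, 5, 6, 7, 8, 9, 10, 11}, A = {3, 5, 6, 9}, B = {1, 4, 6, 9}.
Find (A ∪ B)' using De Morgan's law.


U = {1, 2, 3, 4, 5, 6, 7, 8, 9, 10, 11}
A = {3, 5, 6, 9}, B = {1, 4, 6, 9}
A ∪ B = {1, 3, 4, 5, 6, 9}
(A ∪ B)' = U \ (A ∪ B) = {2, 7, 8, 10, 11}
Verification via A' ∩ B': A' = {1, 2, 4, 7, 8, 10, 11}, B' = {2, 3, 5, 7, 8, 10, 11}
A' ∩ B' = {2, 7, 8, 10, 11} ✓

{2, 7, 8, 10, 11}


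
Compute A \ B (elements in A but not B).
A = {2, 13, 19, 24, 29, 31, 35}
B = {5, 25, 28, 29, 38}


Set A = {2, 13, 19, 24, 29, 31, 35}
Set B = {5, 25, 28, 29, 38}
A \ B includes elements in A that are not in B.
Check each element of A:
2 (not in B, keep), 13 (not in B, keep), 19 (not in B, keep), 24 (not in B, keep), 29 (in B, remove), 31 (not in B, keep), 35 (not in B, keep)
A \ B = {2, 13, 19, 24, 31, 35}

{2, 13, 19, 24, 31, 35}


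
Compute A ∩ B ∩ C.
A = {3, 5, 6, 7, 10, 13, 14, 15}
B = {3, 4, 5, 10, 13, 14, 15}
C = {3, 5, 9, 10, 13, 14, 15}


Set A = {3, 5, 6, 7, 10, 13, 14, 15}
Set B = {3, 4, 5, 10, 13, 14, 15}
Set C = {3, 5, 9, 10, 13, 14, 15}
First, A ∩ B = {3, 5, 10, 13, 14, 15}
Then, (A ∩ B) ∩ C = {3, 5, 10, 13, 14, 15}

{3, 5, 10, 13, 14, 15}


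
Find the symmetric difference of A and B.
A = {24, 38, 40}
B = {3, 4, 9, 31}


Set A = {24, 38, 40}
Set B = {3, 4, 9, 31}
A △ B = (A \ B) ∪ (B \ A)
Elements in A but not B: {24, 38, 40}
Elements in B but not A: {3, 4, 9, 31}
A △ B = {3, 4, 9, 24, 31, 38, 40}

{3, 4, 9, 24, 31, 38, 40}


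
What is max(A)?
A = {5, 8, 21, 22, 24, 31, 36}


Set A = {5, 8, 21, 22, 24, 31, 36}
Elements in ascending order: 5, 8, 21, 22, 24, 31, 36
The largest element is 36.

36


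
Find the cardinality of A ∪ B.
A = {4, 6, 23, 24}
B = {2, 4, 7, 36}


Set A = {4, 6, 23, 24}, |A| = 4
Set B = {2, 4, 7, 36}, |B| = 4
A ∩ B = {4}, |A ∩ B| = 1
|A ∪ B| = |A| + |B| - |A ∩ B| = 4 + 4 - 1 = 7

7


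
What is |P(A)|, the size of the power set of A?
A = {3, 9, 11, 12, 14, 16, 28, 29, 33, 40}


Set A = {3, 9, 11, 12, 14, 16, 28, 29, 33, 40}
|A| = 10
The power set P(A) contains all subsets of A.
|P(A)| = 2^|A| = 2^10 = 1024

1024


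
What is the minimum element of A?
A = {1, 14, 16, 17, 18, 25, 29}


Set A = {1, 14, 16, 17, 18, 25, 29}
Elements in ascending order: 1, 14, 16, 17, 18, 25, 29
The smallest element is 1.

1


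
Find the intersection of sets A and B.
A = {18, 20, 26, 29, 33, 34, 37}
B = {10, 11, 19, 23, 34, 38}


Set A = {18, 20, 26, 29, 33, 34, 37}
Set B = {10, 11, 19, 23, 34, 38}
A ∩ B includes only elements in both sets.
Check each element of A against B:
18 ✗, 20 ✗, 26 ✗, 29 ✗, 33 ✗, 34 ✓, 37 ✗
A ∩ B = {34}

{34}


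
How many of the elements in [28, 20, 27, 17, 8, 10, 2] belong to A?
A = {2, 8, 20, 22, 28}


Set A = {2, 8, 20, 22, 28}
Candidates: [28, 20, 27, 17, 8, 10, 2]
Check each candidate:
28 ∈ A, 20 ∈ A, 27 ∉ A, 17 ∉ A, 8 ∈ A, 10 ∉ A, 2 ∈ A
Count of candidates in A: 4

4


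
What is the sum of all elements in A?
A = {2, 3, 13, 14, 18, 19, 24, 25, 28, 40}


Set A = {2, 3, 13, 14, 18, 19, 24, 25, 28, 40}
Sum = 2 + 3 + 13 + 14 + 18 + 19 + 24 + 25 + 28 + 40 = 186

186


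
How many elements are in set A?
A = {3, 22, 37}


Set A = {3, 22, 37}
Listing elements: 3, 22, 37
Counting: 3 elements
|A| = 3

3


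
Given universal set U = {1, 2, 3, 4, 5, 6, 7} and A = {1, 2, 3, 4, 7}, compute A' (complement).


Universal set U = {1, 2, 3, 4, 5, 6, 7}
Set A = {1, 2, 3, 4, 7}
A' = U \ A = elements in U but not in A
Checking each element of U:
1 (in A, exclude), 2 (in A, exclude), 3 (in A, exclude), 4 (in A, exclude), 5 (not in A, include), 6 (not in A, include), 7 (in A, exclude)
A' = {5, 6}

{5, 6}


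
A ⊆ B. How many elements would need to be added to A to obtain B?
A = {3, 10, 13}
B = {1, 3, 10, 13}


Set A = {3, 10, 13}, |A| = 3
Set B = {1, 3, 10, 13}, |B| = 4
Since A ⊆ B: B \ A = {1}
|B| - |A| = 4 - 3 = 1

1


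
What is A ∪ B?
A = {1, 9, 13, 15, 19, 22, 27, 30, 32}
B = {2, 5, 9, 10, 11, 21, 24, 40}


Set A = {1, 9, 13, 15, 19, 22, 27, 30, 32}
Set B = {2, 5, 9, 10, 11, 21, 24, 40}
A ∪ B includes all elements in either set.
Elements from A: {1, 9, 13, 15, 19, 22, 27, 30, 32}
Elements from B not already included: {2, 5, 10, 11, 21, 24, 40}
A ∪ B = {1, 2, 5, 9, 10, 11, 13, 15, 19, 21, 22, 24, 27, 30, 32, 40}

{1, 2, 5, 9, 10, 11, 13, 15, 19, 21, 22, 24, 27, 30, 32, 40}


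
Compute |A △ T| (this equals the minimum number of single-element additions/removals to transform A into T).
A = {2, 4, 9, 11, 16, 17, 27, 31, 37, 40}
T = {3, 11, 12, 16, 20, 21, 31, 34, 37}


Set A = {2, 4, 9, 11, 16, 17, 27, 31, 37, 40}
Set T = {3, 11, 12, 16, 20, 21, 31, 34, 37}
Elements to remove from A (in A, not in T): {2, 4, 9, 17, 27, 40} → 6 removals
Elements to add to A (in T, not in A): {3, 12, 20, 21, 34} → 5 additions
Total edits = 6 + 5 = 11

11


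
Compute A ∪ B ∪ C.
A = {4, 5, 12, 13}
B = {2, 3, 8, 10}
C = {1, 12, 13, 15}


Set A = {4, 5, 12, 13}
Set B = {2, 3, 8, 10}
Set C = {1, 12, 13, 15}
First, A ∪ B = {2, 3, 4, 5, 8, 10, 12, 13}
Then, (A ∪ B) ∪ C = {1, 2, 3, 4, 5, 8, 10, 12, 13, 15}

{1, 2, 3, 4, 5, 8, 10, 12, 13, 15}


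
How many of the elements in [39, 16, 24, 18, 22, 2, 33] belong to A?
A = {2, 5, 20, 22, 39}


Set A = {2, 5, 20, 22, 39}
Candidates: [39, 16, 24, 18, 22, 2, 33]
Check each candidate:
39 ∈ A, 16 ∉ A, 24 ∉ A, 18 ∉ A, 22 ∈ A, 2 ∈ A, 33 ∉ A
Count of candidates in A: 3

3


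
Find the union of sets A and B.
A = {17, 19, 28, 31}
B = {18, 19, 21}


Set A = {17, 19, 28, 31}
Set B = {18, 19, 21}
A ∪ B includes all elements in either set.
Elements from A: {17, 19, 28, 31}
Elements from B not already included: {18, 21}
A ∪ B = {17, 18, 19, 21, 28, 31}

{17, 18, 19, 21, 28, 31}


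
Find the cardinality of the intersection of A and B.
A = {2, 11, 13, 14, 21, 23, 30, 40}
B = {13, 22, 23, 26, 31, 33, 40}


Set A = {2, 11, 13, 14, 21, 23, 30, 40}
Set B = {13, 22, 23, 26, 31, 33, 40}
A ∩ B = {13, 23, 40}
|A ∩ B| = 3

3


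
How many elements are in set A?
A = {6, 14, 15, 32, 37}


Set A = {6, 14, 15, 32, 37}
Listing elements: 6, 14, 15, 32, 37
Counting: 5 elements
|A| = 5

5


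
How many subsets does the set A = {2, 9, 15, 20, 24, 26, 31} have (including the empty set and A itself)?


Set A = {2, 9, 15, 20, 24, 26, 31}
|A| = 7
The power set P(A) contains all subsets of A.
|P(A)| = 2^|A| = 2^7 = 128

128


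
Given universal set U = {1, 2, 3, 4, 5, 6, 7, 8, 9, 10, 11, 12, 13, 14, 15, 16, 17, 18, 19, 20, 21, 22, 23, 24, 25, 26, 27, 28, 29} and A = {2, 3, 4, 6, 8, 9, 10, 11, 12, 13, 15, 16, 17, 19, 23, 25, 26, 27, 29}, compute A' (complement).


Universal set U = {1, 2, 3, 4, 5, 6, 7, 8, 9, 10, 11, 12, 13, 14, 15, 16, 17, 18, 19, 20, 21, 22, 23, 24, 25, 26, 27, 28, 29}
Set A = {2, 3, 4, 6, 8, 9, 10, 11, 12, 13, 15, 16, 17, 19, 23, 25, 26, 27, 29}
A' = U \ A = elements in U but not in A
Checking each element of U:
1 (not in A, include), 2 (in A, exclude), 3 (in A, exclude), 4 (in A, exclude), 5 (not in A, include), 6 (in A, exclude), 7 (not in A, include), 8 (in A, exclude), 9 (in A, exclude), 10 (in A, exclude), 11 (in A, exclude), 12 (in A, exclude), 13 (in A, exclude), 14 (not in A, include), 15 (in A, exclude), 16 (in A, exclude), 17 (in A, exclude), 18 (not in A, include), 19 (in A, exclude), 20 (not in A, include), 21 (not in A, include), 22 (not in A, include), 23 (in A, exclude), 24 (not in A, include), 25 (in A, exclude), 26 (in A, exclude), 27 (in A, exclude), 28 (not in A, include), 29 (in A, exclude)
A' = {1, 5, 7, 14, 18, 20, 21, 22, 24, 28}

{1, 5, 7, 14, 18, 20, 21, 22, 24, 28}


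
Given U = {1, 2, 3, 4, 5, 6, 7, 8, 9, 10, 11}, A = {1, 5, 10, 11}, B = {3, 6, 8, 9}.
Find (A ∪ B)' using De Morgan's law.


U = {1, 2, 3, 4, 5, 6, 7, 8, 9, 10, 11}
A = {1, 5, 10, 11}, B = {3, 6, 8, 9}
A ∪ B = {1, 3, 5, 6, 8, 9, 10, 11}
(A ∪ B)' = U \ (A ∪ B) = {2, 4, 7}
Verification via A' ∩ B': A' = {2, 3, 4, 6, 7, 8, 9}, B' = {1, 2, 4, 5, 7, 10, 11}
A' ∩ B' = {2, 4, 7} ✓

{2, 4, 7}


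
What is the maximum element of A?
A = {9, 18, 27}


Set A = {9, 18, 27}
Elements in ascending order: 9, 18, 27
The largest element is 27.

27


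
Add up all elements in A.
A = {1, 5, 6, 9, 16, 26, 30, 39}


Set A = {1, 5, 6, 9, 16, 26, 30, 39}
Sum = 1 + 5 + 6 + 9 + 16 + 26 + 30 + 39 = 132

132


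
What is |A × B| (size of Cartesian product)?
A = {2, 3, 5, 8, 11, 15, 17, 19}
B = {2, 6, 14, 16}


Set A = {2, 3, 5, 8, 11, 15, 17, 19} has 8 elements.
Set B = {2, 6, 14, 16} has 4 elements.
|A × B| = |A| × |B| = 8 × 4 = 32

32


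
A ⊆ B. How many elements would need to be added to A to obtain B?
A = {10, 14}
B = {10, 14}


Set A = {10, 14}, |A| = 2
Set B = {10, 14}, |B| = 2
Since A ⊆ B: B \ A = {}
|B| - |A| = 2 - 2 = 0

0


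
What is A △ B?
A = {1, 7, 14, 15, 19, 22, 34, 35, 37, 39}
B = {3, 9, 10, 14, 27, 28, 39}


Set A = {1, 7, 14, 15, 19, 22, 34, 35, 37, 39}
Set B = {3, 9, 10, 14, 27, 28, 39}
A △ B = (A \ B) ∪ (B \ A)
Elements in A but not B: {1, 7, 15, 19, 22, 34, 35, 37}
Elements in B but not A: {3, 9, 10, 27, 28}
A △ B = {1, 3, 7, 9, 10, 15, 19, 22, 27, 28, 34, 35, 37}

{1, 3, 7, 9, 10, 15, 19, 22, 27, 28, 34, 35, 37}


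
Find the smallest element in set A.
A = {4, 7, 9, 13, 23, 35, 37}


Set A = {4, 7, 9, 13, 23, 35, 37}
Elements in ascending order: 4, 7, 9, 13, 23, 35, 37
The smallest element is 4.

4


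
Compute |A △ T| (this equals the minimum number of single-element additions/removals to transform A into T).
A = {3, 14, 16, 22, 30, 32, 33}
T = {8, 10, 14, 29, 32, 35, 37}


Set A = {3, 14, 16, 22, 30, 32, 33}
Set T = {8, 10, 14, 29, 32, 35, 37}
Elements to remove from A (in A, not in T): {3, 16, 22, 30, 33} → 5 removals
Elements to add to A (in T, not in A): {8, 10, 29, 35, 37} → 5 additions
Total edits = 5 + 5 = 10

10


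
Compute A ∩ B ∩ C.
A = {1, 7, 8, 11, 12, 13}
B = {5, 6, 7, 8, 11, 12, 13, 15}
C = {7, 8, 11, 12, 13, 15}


Set A = {1, 7, 8, 11, 12, 13}
Set B = {5, 6, 7, 8, 11, 12, 13, 15}
Set C = {7, 8, 11, 12, 13, 15}
First, A ∩ B = {7, 8, 11, 12, 13}
Then, (A ∩ B) ∩ C = {7, 8, 11, 12, 13}

{7, 8, 11, 12, 13}


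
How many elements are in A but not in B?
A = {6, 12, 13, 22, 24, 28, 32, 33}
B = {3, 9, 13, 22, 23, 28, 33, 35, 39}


Set A = {6, 12, 13, 22, 24, 28, 32, 33}
Set B = {3, 9, 13, 22, 23, 28, 33, 35, 39}
A \ B = {6, 12, 24, 32}
|A \ B| = 4

4


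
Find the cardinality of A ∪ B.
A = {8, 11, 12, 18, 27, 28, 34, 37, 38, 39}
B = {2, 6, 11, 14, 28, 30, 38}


Set A = {8, 11, 12, 18, 27, 28, 34, 37, 38, 39}, |A| = 10
Set B = {2, 6, 11, 14, 28, 30, 38}, |B| = 7
A ∩ B = {11, 28, 38}, |A ∩ B| = 3
|A ∪ B| = |A| + |B| - |A ∩ B| = 10 + 7 - 3 = 14

14


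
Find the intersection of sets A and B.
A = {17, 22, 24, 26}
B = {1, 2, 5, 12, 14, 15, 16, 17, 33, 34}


Set A = {17, 22, 24, 26}
Set B = {1, 2, 5, 12, 14, 15, 16, 17, 33, 34}
A ∩ B includes only elements in both sets.
Check each element of A against B:
17 ✓, 22 ✗, 24 ✗, 26 ✗
A ∩ B = {17}

{17}


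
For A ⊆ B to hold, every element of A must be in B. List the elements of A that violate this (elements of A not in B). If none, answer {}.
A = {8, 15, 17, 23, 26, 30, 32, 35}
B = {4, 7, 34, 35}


Set A = {8, 15, 17, 23, 26, 30, 32, 35}
Set B = {4, 7, 34, 35}
Check each element of A against B:
8 ∉ B (include), 15 ∉ B (include), 17 ∉ B (include), 23 ∉ B (include), 26 ∉ B (include), 30 ∉ B (include), 32 ∉ B (include), 35 ∈ B
Elements of A not in B: {8, 15, 17, 23, 26, 30, 32}

{8, 15, 17, 23, 26, 30, 32}


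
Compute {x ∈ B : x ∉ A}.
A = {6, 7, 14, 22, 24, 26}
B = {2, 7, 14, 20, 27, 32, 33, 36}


Set A = {6, 7, 14, 22, 24, 26}
Set B = {2, 7, 14, 20, 27, 32, 33, 36}
Check each element of B against A:
2 ∉ A (include), 7 ∈ A, 14 ∈ A, 20 ∉ A (include), 27 ∉ A (include), 32 ∉ A (include), 33 ∉ A (include), 36 ∉ A (include)
Elements of B not in A: {2, 20, 27, 32, 33, 36}

{2, 20, 27, 32, 33, 36}


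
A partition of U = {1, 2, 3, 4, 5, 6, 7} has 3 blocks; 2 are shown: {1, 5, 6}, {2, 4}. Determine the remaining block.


U = {1, 2, 3, 4, 5, 6, 7}
Shown blocks: {1, 5, 6}, {2, 4}
A partition's blocks are pairwise disjoint and cover U, so the missing block = U \ (union of shown blocks).
Union of shown blocks: {1, 2, 4, 5, 6}
Missing block = U \ (union) = {3, 7}

{3, 7}


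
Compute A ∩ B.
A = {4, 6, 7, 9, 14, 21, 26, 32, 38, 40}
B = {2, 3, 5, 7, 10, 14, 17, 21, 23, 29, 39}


Set A = {4, 6, 7, 9, 14, 21, 26, 32, 38, 40}
Set B = {2, 3, 5, 7, 10, 14, 17, 21, 23, 29, 39}
A ∩ B includes only elements in both sets.
Check each element of A against B:
4 ✗, 6 ✗, 7 ✓, 9 ✗, 14 ✓, 21 ✓, 26 ✗, 32 ✗, 38 ✗, 40 ✗
A ∩ B = {7, 14, 21}

{7, 14, 21}


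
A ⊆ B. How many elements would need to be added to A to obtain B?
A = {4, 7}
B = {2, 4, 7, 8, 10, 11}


Set A = {4, 7}, |A| = 2
Set B = {2, 4, 7, 8, 10, 11}, |B| = 6
Since A ⊆ B: B \ A = {2, 8, 10, 11}
|B| - |A| = 6 - 2 = 4

4


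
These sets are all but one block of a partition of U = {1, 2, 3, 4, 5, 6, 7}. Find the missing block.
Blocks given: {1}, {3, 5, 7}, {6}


U = {1, 2, 3, 4, 5, 6, 7}
Shown blocks: {1}, {3, 5, 7}, {6}
A partition's blocks are pairwise disjoint and cover U, so the missing block = U \ (union of shown blocks).
Union of shown blocks: {1, 3, 5, 6, 7}
Missing block = U \ (union) = {2, 4}

{2, 4}


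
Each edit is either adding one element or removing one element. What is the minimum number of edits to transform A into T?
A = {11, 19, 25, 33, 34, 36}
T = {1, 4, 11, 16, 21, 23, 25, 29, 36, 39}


Set A = {11, 19, 25, 33, 34, 36}
Set T = {1, 4, 11, 16, 21, 23, 25, 29, 36, 39}
Elements to remove from A (in A, not in T): {19, 33, 34} → 3 removals
Elements to add to A (in T, not in A): {1, 4, 16, 21, 23, 29, 39} → 7 additions
Total edits = 3 + 7 = 10

10


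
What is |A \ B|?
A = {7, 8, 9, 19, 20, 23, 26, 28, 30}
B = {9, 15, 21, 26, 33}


Set A = {7, 8, 9, 19, 20, 23, 26, 28, 30}
Set B = {9, 15, 21, 26, 33}
A \ B = {7, 8, 19, 20, 23, 28, 30}
|A \ B| = 7

7


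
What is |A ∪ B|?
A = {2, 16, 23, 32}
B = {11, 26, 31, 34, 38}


Set A = {2, 16, 23, 32}, |A| = 4
Set B = {11, 26, 31, 34, 38}, |B| = 5
A ∩ B = {}, |A ∩ B| = 0
|A ∪ B| = |A| + |B| - |A ∩ B| = 4 + 5 - 0 = 9

9


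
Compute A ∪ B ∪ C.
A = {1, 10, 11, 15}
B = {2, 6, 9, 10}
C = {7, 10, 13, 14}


Set A = {1, 10, 11, 15}
Set B = {2, 6, 9, 10}
Set C = {7, 10, 13, 14}
First, A ∪ B = {1, 2, 6, 9, 10, 11, 15}
Then, (A ∪ B) ∪ C = {1, 2, 6, 7, 9, 10, 11, 13, 14, 15}

{1, 2, 6, 7, 9, 10, 11, 13, 14, 15}


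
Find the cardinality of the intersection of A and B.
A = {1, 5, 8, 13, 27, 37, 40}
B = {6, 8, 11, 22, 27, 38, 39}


Set A = {1, 5, 8, 13, 27, 37, 40}
Set B = {6, 8, 11, 22, 27, 38, 39}
A ∩ B = {8, 27}
|A ∩ B| = 2

2


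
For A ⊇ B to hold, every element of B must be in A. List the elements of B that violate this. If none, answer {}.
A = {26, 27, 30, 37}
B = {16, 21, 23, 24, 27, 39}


Set A = {26, 27, 30, 37}
Set B = {16, 21, 23, 24, 27, 39}
Check each element of B against A:
16 ∉ A (include), 21 ∉ A (include), 23 ∉ A (include), 24 ∉ A (include), 27 ∈ A, 39 ∉ A (include)
Elements of B not in A: {16, 21, 23, 24, 39}

{16, 21, 23, 24, 39}


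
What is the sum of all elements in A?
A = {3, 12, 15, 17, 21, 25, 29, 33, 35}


Set A = {3, 12, 15, 17, 21, 25, 29, 33, 35}
Sum = 3 + 12 + 15 + 17 + 21 + 25 + 29 + 33 + 35 = 190

190


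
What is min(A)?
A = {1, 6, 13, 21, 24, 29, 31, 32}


Set A = {1, 6, 13, 21, 24, 29, 31, 32}
Elements in ascending order: 1, 6, 13, 21, 24, 29, 31, 32
The smallest element is 1.

1


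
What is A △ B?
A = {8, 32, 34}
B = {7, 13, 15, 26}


Set A = {8, 32, 34}
Set B = {7, 13, 15, 26}
A △ B = (A \ B) ∪ (B \ A)
Elements in A but not B: {8, 32, 34}
Elements in B but not A: {7, 13, 15, 26}
A △ B = {7, 8, 13, 15, 26, 32, 34}

{7, 8, 13, 15, 26, 32, 34}


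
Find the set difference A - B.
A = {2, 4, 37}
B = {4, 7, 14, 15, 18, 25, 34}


Set A = {2, 4, 37}
Set B = {4, 7, 14, 15, 18, 25, 34}
A \ B includes elements in A that are not in B.
Check each element of A:
2 (not in B, keep), 4 (in B, remove), 37 (not in B, keep)
A \ B = {2, 37}

{2, 37}


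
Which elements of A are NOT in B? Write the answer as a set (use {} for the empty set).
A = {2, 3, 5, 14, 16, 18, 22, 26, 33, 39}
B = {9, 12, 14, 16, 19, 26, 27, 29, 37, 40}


Set A = {2, 3, 5, 14, 16, 18, 22, 26, 33, 39}
Set B = {9, 12, 14, 16, 19, 26, 27, 29, 37, 40}
Check each element of A against B:
2 ∉ B (include), 3 ∉ B (include), 5 ∉ B (include), 14 ∈ B, 16 ∈ B, 18 ∉ B (include), 22 ∉ B (include), 26 ∈ B, 33 ∉ B (include), 39 ∉ B (include)
Elements of A not in B: {2, 3, 5, 18, 22, 33, 39}

{2, 3, 5, 18, 22, 33, 39}


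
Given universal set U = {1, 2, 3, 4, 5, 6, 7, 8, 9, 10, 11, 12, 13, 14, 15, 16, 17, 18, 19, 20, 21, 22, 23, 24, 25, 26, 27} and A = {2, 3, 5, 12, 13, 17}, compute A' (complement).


Universal set U = {1, 2, 3, 4, 5, 6, 7, 8, 9, 10, 11, 12, 13, 14, 15, 16, 17, 18, 19, 20, 21, 22, 23, 24, 25, 26, 27}
Set A = {2, 3, 5, 12, 13, 17}
A' = U \ A = elements in U but not in A
Checking each element of U:
1 (not in A, include), 2 (in A, exclude), 3 (in A, exclude), 4 (not in A, include), 5 (in A, exclude), 6 (not in A, include), 7 (not in A, include), 8 (not in A, include), 9 (not in A, include), 10 (not in A, include), 11 (not in A, include), 12 (in A, exclude), 13 (in A, exclude), 14 (not in A, include), 15 (not in A, include), 16 (not in A, include), 17 (in A, exclude), 18 (not in A, include), 19 (not in A, include), 20 (not in A, include), 21 (not in A, include), 22 (not in A, include), 23 (not in A, include), 24 (not in A, include), 25 (not in A, include), 26 (not in A, include), 27 (not in A, include)
A' = {1, 4, 6, 7, 8, 9, 10, 11, 14, 15, 16, 18, 19, 20, 21, 22, 23, 24, 25, 26, 27}

{1, 4, 6, 7, 8, 9, 10, 11, 14, 15, 16, 18, 19, 20, 21, 22, 23, 24, 25, 26, 27}


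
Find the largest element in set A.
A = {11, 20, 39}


Set A = {11, 20, 39}
Elements in ascending order: 11, 20, 39
The largest element is 39.

39


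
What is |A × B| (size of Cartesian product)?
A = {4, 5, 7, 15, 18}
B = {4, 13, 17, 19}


Set A = {4, 5, 7, 15, 18} has 5 elements.
Set B = {4, 13, 17, 19} has 4 elements.
|A × B| = |A| × |B| = 5 × 4 = 20

20


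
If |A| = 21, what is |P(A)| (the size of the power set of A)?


The set has 21 elements.
The power set contains all possible subsets.
|P(A)| = 2^|A| = 2^21 = 2097152

2097152


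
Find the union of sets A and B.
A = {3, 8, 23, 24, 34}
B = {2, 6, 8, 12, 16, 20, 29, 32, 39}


Set A = {3, 8, 23, 24, 34}
Set B = {2, 6, 8, 12, 16, 20, 29, 32, 39}
A ∪ B includes all elements in either set.
Elements from A: {3, 8, 23, 24, 34}
Elements from B not already included: {2, 6, 12, 16, 20, 29, 32, 39}
A ∪ B = {2, 3, 6, 8, 12, 16, 20, 23, 24, 29, 32, 34, 39}

{2, 3, 6, 8, 12, 16, 20, 23, 24, 29, 32, 34, 39}


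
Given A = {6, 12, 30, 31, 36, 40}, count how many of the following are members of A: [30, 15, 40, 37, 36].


Set A = {6, 12, 30, 31, 36, 40}
Candidates: [30, 15, 40, 37, 36]
Check each candidate:
30 ∈ A, 15 ∉ A, 40 ∈ A, 37 ∉ A, 36 ∈ A
Count of candidates in A: 3

3


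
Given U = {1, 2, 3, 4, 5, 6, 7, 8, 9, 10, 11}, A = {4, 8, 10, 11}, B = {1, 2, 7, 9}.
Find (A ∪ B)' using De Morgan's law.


U = {1, 2, 3, 4, 5, 6, 7, 8, 9, 10, 11}
A = {4, 8, 10, 11}, B = {1, 2, 7, 9}
A ∪ B = {1, 2, 4, 7, 8, 9, 10, 11}
(A ∪ B)' = U \ (A ∪ B) = {3, 5, 6}
Verification via A' ∩ B': A' = {1, 2, 3, 5, 6, 7, 9}, B' = {3, 4, 5, 6, 8, 10, 11}
A' ∩ B' = {3, 5, 6} ✓

{3, 5, 6}


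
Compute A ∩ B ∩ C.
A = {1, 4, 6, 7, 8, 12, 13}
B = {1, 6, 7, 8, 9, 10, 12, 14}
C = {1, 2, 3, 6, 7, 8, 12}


Set A = {1, 4, 6, 7, 8, 12, 13}
Set B = {1, 6, 7, 8, 9, 10, 12, 14}
Set C = {1, 2, 3, 6, 7, 8, 12}
First, A ∩ B = {1, 6, 7, 8, 12}
Then, (A ∩ B) ∩ C = {1, 6, 7, 8, 12}

{1, 6, 7, 8, 12}


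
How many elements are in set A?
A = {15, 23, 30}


Set A = {15, 23, 30}
Listing elements: 15, 23, 30
Counting: 3 elements
|A| = 3

3


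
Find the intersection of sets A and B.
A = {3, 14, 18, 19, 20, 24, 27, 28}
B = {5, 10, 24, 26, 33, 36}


Set A = {3, 14, 18, 19, 20, 24, 27, 28}
Set B = {5, 10, 24, 26, 33, 36}
A ∩ B includes only elements in both sets.
Check each element of A against B:
3 ✗, 14 ✗, 18 ✗, 19 ✗, 20 ✗, 24 ✓, 27 ✗, 28 ✗
A ∩ B = {24}

{24}


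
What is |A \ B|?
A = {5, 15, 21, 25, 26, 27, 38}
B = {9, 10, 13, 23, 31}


Set A = {5, 15, 21, 25, 26, 27, 38}
Set B = {9, 10, 13, 23, 31}
A \ B = {5, 15, 21, 25, 26, 27, 38}
|A \ B| = 7

7


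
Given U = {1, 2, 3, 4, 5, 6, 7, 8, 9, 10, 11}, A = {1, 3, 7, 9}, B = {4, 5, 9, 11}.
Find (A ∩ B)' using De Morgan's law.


U = {1, 2, 3, 4, 5, 6, 7, 8, 9, 10, 11}
A = {1, 3, 7, 9}, B = {4, 5, 9, 11}
A ∩ B = {9}
(A ∩ B)' = U \ (A ∩ B) = {1, 2, 3, 4, 5, 6, 7, 8, 10, 11}
Verification via A' ∪ B': A' = {2, 4, 5, 6, 8, 10, 11}, B' = {1, 2, 3, 6, 7, 8, 10}
A' ∪ B' = {1, 2, 3, 4, 5, 6, 7, 8, 10, 11} ✓

{1, 2, 3, 4, 5, 6, 7, 8, 10, 11}


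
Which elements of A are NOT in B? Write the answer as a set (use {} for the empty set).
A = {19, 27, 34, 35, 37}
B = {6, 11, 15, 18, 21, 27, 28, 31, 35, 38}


Set A = {19, 27, 34, 35, 37}
Set B = {6, 11, 15, 18, 21, 27, 28, 31, 35, 38}
Check each element of A against B:
19 ∉ B (include), 27 ∈ B, 34 ∉ B (include), 35 ∈ B, 37 ∉ B (include)
Elements of A not in B: {19, 34, 37}

{19, 34, 37}


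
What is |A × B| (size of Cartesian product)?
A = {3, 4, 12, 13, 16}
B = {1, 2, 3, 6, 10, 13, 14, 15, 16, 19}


Set A = {3, 4, 12, 13, 16} has 5 elements.
Set B = {1, 2, 3, 6, 10, 13, 14, 15, 16, 19} has 10 elements.
|A × B| = |A| × |B| = 5 × 10 = 50

50


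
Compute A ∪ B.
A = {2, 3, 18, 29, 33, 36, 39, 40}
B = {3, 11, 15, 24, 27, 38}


Set A = {2, 3, 18, 29, 33, 36, 39, 40}
Set B = {3, 11, 15, 24, 27, 38}
A ∪ B includes all elements in either set.
Elements from A: {2, 3, 18, 29, 33, 36, 39, 40}
Elements from B not already included: {11, 15, 24, 27, 38}
A ∪ B = {2, 3, 11, 15, 18, 24, 27, 29, 33, 36, 38, 39, 40}

{2, 3, 11, 15, 18, 24, 27, 29, 33, 36, 38, 39, 40}


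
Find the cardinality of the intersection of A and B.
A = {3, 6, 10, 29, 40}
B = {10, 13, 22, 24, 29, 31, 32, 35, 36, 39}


Set A = {3, 6, 10, 29, 40}
Set B = {10, 13, 22, 24, 29, 31, 32, 35, 36, 39}
A ∩ B = {10, 29}
|A ∩ B| = 2

2


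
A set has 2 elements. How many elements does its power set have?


The set has 2 elements.
The power set contains all possible subsets.
|P(A)| = 2^|A| = 2^2 = 4

4


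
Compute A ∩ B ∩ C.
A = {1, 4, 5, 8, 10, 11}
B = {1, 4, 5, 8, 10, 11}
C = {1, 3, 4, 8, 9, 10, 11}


Set A = {1, 4, 5, 8, 10, 11}
Set B = {1, 4, 5, 8, 10, 11}
Set C = {1, 3, 4, 8, 9, 10, 11}
First, A ∩ B = {1, 4, 5, 8, 10, 11}
Then, (A ∩ B) ∩ C = {1, 4, 8, 10, 11}

{1, 4, 8, 10, 11}


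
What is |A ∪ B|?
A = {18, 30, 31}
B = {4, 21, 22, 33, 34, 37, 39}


Set A = {18, 30, 31}, |A| = 3
Set B = {4, 21, 22, 33, 34, 37, 39}, |B| = 7
A ∩ B = {}, |A ∩ B| = 0
|A ∪ B| = |A| + |B| - |A ∩ B| = 3 + 7 - 0 = 10

10


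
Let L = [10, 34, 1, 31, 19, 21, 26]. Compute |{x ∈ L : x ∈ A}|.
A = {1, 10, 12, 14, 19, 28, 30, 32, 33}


Set A = {1, 10, 12, 14, 19, 28, 30, 32, 33}
Candidates: [10, 34, 1, 31, 19, 21, 26]
Check each candidate:
10 ∈ A, 34 ∉ A, 1 ∈ A, 31 ∉ A, 19 ∈ A, 21 ∉ A, 26 ∉ A
Count of candidates in A: 3

3


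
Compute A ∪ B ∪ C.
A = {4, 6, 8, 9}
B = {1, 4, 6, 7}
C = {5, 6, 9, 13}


Set A = {4, 6, 8, 9}
Set B = {1, 4, 6, 7}
Set C = {5, 6, 9, 13}
First, A ∪ B = {1, 4, 6, 7, 8, 9}
Then, (A ∪ B) ∪ C = {1, 4, 5, 6, 7, 8, 9, 13}

{1, 4, 5, 6, 7, 8, 9, 13}


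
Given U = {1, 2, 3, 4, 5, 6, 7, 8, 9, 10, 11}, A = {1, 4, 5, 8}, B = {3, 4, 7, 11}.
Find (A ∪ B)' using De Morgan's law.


U = {1, 2, 3, 4, 5, 6, 7, 8, 9, 10, 11}
A = {1, 4, 5, 8}, B = {3, 4, 7, 11}
A ∪ B = {1, 3, 4, 5, 7, 8, 11}
(A ∪ B)' = U \ (A ∪ B) = {2, 6, 9, 10}
Verification via A' ∩ B': A' = {2, 3, 6, 7, 9, 10, 11}, B' = {1, 2, 5, 6, 8, 9, 10}
A' ∩ B' = {2, 6, 9, 10} ✓

{2, 6, 9, 10}
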